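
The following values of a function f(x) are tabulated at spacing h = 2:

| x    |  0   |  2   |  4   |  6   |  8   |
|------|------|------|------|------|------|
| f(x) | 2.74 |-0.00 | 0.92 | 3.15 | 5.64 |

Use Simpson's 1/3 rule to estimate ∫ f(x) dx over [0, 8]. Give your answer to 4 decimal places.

h = 2, n = 4.
(h/3)·[y₀ + 4y₁ + 2y₂ + 4y₃ + y₄] = 0.666667·(22.82) = 15.2133.

15.2133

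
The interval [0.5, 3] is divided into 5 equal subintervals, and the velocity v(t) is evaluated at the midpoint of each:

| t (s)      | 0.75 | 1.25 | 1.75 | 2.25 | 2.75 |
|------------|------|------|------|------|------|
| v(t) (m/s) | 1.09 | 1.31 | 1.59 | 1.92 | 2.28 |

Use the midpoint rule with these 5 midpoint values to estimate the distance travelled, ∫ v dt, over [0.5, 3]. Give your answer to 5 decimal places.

4.09500

h = 0.5, n = 5.
h·[y(m₁) + y(m₂) + y(m₃) + y(m₄) + y(m₅)] = 0.5·(8.19) = 4.09500.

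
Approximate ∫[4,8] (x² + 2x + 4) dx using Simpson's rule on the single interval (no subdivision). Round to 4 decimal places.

213.3333

S = (b−a)/6 · [f(4) + 4f(6) + f(8)] = 0.666667·[28 + 4·52 + 84] = 213.3333.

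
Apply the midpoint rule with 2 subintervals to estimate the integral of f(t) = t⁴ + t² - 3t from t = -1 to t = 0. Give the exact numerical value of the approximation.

h = (0 − (-1))/2 = 0.5.
Midpoints m₁,…,m₂ = -0.75, -0.25.
f(m₁)=3.12890625, f(m₂)=0.81640625.
h·[f(m₁) + f(m₂)] = 0.5·(3.9453125) = 1.97265625.

1.97265625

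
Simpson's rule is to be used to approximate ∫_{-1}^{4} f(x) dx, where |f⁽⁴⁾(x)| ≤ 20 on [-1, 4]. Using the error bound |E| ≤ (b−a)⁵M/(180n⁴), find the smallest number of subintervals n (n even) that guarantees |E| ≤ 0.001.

26

Need 62500/(180n⁴) ≤ 0.001.
n⁴ ≥ 62500/(180·0.001) = 347222 ⇒ n ≥ 24.2746, so the smallest even n is 26. (n must be even for Simpson's rule.)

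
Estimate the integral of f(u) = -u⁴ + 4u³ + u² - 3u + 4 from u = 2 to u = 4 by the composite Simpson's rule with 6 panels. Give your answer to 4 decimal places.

50.2634

h = (4 − 2)/6 = 0.333333.
Nodes u₀,…,u₆ = 2, 2.333333, 2.666667, 3, 3.333333, 3.666667, 4.
f(u) = -u⁴ + 4u³ + u² - 3u + 4: f₀=18, f₁=23.617284, f₂=28.395062, f₃=31, f₄=29.802469, f₅=22.876543, f₆=8.
(h/3)·[f₀ + 4f₁ + 2f₂ + 4f₃ + 2f₄ + 4f₅ + f₆] = 0.111111·(452.370370) = 50.2634.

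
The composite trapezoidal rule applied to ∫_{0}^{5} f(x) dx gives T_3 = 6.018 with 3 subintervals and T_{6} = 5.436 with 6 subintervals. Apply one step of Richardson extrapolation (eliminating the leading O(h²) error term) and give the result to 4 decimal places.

5.2420

R = (4·T_{6} − T_3) / 3 = (4·5.436 − 6.018)/3 = (15.726)/3 = 5.2420.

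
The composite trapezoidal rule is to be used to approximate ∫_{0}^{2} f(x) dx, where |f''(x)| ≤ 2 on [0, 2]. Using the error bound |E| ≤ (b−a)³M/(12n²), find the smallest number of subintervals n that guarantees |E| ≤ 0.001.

37

Need 16/(12n²) ≤ 0.001.
n² ≥ 16/(12·0.001) = 1333.33 ⇒ n ≥ 36.5148, so the smallest n is 37.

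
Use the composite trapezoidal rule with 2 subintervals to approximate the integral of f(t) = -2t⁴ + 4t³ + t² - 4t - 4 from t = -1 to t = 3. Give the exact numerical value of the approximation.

h = (3 − (-1))/2 = 2.
Nodes t₀,…,t₂ = -1, 1, 3.
f(t) = -2t⁴ + 4t³ + t² - 4t - 4: f₀=-5, f₁=-5, f₂=-61.
(h/2)·[f₀ + 2f₁ + f₂] = 1·(-76) = -76.

-76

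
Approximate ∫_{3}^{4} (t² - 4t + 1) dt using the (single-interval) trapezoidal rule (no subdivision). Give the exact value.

-0.5

T = (b−a)/2 · [f(3) + f(4)] = 0.5·[(-2) + 1] = -0.5.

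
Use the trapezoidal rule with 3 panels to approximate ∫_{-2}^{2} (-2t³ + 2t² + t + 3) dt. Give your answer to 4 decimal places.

25.0370

h = (2 − (-2))/3 = 1.333333.
Nodes t₀,…,t₃ = -2, -0.666667, 0.666667, 2.
f(t) = -2t³ + 2t² + t + 3: f₀=25, f₁=3.814815, f₂=3.962963, f₃=-3.
(h/2)·[f₀ + 2f₁ + 2f₂ + f₃] = 0.666667·(37.555556) = 25.0370.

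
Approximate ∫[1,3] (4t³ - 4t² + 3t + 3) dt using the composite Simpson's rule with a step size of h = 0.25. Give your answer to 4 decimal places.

63.3333

h = (3 − 1)/8 = 0.25.
Nodes t₀,…,t₈ = 1, 1.25, 1.5, 1.75, 2, 2.25, 2.5, 2.75, 3.
f(t) = 4t³ - 4t² + 3t + 3: f₀=6, f₁=8.3125, f₂=12, f₃=17.4375, f₄=25, f₅=35.0625, f₆=48, f₇=64.1875, f₈=84.
(h/3)·[f₀ + 4f₁ + 2f₂ + 4f₃ + 2f₄ + 4f₅ + 2f₆ + 4f₇ + f₈] = 0.083333·(760) = 63.3333.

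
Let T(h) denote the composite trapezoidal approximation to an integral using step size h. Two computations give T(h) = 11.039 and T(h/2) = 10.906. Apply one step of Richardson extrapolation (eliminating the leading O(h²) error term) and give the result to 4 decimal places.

R = (4·T(h/2) − T(h)) / 3 = (4·10.906 − 11.039)/3 = (32.585)/3 = 10.8617.

10.8617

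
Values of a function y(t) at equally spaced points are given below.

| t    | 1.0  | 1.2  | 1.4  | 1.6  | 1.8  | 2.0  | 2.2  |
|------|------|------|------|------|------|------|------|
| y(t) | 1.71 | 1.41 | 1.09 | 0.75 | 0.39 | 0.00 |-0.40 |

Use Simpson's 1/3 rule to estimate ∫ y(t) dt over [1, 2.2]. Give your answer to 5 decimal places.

0.86067

h = 0.2, n = 6.
(h/3)·[y₀ + 4y₁ + 2y₂ + 4y₃ + 2y₄ + 4y₅ + y₆] = 0.066667·(12.91) = 0.86067.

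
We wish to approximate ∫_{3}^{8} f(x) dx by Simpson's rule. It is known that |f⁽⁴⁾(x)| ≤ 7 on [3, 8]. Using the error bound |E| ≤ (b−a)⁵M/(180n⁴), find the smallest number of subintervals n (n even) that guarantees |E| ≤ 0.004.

14

Need 21875/(180n⁴) ≤ 0.004.
n⁴ ≥ 21875/(180·0.004) = 30381.9 ⇒ n ≥ 13.2024, so the smallest even n is 14. (n must be even for Simpson's rule.)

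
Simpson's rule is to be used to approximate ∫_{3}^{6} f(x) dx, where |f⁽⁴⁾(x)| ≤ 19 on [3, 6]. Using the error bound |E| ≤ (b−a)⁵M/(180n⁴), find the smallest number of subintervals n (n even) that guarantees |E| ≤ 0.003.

10

Need 4617/(180n⁴) ≤ 0.003.
n⁴ ≥ 4617/(180·0.003) = 8550 ⇒ n ≥ 9.6159, so the smallest even n is 10. (n must be even for Simpson's rule.)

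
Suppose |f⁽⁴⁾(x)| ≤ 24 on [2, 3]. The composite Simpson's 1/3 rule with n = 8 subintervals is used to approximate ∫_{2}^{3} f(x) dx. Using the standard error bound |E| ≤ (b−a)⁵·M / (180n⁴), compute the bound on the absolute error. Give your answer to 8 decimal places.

|E| ≤ (1)⁵·24 / (180·8⁴) = 24/737280 = 0.00003255.

0.00003255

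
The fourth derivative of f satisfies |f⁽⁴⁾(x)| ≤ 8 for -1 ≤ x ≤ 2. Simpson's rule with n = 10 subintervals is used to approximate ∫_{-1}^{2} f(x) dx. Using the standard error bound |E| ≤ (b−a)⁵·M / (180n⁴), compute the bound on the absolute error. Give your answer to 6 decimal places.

0.001080

|E| ≤ (3)⁵·8 / (180·10⁴) = 1944/1800000 = 0.001080.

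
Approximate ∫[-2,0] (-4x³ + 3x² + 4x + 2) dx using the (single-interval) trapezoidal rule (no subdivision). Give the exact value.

40

T = (b−a)/2 · [f(-2) + f(0)] = 1·[38 + 2] = 40.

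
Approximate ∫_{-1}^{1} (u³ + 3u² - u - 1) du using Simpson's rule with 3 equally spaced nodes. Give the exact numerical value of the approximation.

0

h = (1 − (-1))/2 = 1.
Nodes u₀,…,u₂ = -1, 0, 1.
f(u) = u³ + 3u² - u - 1: f₀=2, f₁=-1, f₂=2.
(h/3)·[f₀ + 4f₁ + f₂] = 0.333333·(0) = 0.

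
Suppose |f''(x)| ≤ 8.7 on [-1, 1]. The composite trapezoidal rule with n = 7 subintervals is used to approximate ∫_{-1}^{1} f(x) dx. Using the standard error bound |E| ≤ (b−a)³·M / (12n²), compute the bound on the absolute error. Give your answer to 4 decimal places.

0.1184

|E| ≤ (2)³·8.7 / (12·7²) = 69.6/588 = 0.1184.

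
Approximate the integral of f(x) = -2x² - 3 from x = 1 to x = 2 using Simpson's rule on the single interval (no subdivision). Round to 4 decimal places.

S = (b−a)/6 · [f(1) + 4f(1.5) + f(2)] = 0.166667·[(-5) + 4·(-7.5) + (-11)] = -7.6667.

-7.6667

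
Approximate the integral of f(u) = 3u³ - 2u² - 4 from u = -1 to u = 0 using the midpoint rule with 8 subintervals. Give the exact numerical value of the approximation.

-5.408203125

h = (0 − (-1))/8 = 0.125.
Midpoints m₁,…,m₈ = -0.9375, -0.8125, -0.6875, -0.5625, -0.4375, -0.3125, -0.1875, -0.0625.
f(m₁)=-8.229736328125, f(m₂)=-6.929443359375, f(m₃)=-5.920166015625, f(m₄)=-5.166748046875, f(m₅)=-4.634033203125, f(m₆)=-4.286865234375, f(m₇)=-4.090087890625, f(m₈)=-4.008544921875.
h·[f(m₁) + f(m₂) + f(m₃) + f(m₄) + f(m₅) + f(m₆) + f(m₇) + f(m₈)] = 0.125·(-43.265625) = -5.408203125.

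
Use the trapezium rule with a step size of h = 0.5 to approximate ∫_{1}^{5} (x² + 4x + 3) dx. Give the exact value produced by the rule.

h = (5 − 1)/8 = 0.5.
Nodes x₀,…,x₈ = 1, 1.5, 2, 2.5, 3, 3.5, 4, 4.5, 5.
f(x) = x² + 4x + 3: f₀=8, f₁=11.25, f₂=15, f₃=19.25, f₄=24, f₅=29.25, f₆=35, f₇=41.25, f₈=48.
(h/2)·[f₀ + 2f₁ + 2f₂ + 2f₃ + 2f₄ + 2f₅ + 2f₆ + 2f₇ + f₈] = 0.25·(406) = 101.5.

101.5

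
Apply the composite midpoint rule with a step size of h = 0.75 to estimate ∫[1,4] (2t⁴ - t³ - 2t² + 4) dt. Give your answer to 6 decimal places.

h = (4 − 1)/4 = 0.75.
Midpoints m₁,…,m₄ = 1.375, 2.125, 2.875, 3.625.
f(m₁)=4.76806640625, f(m₂)=26.15478515625, f(m₃)=100.34619140625, f(m₄)=275.43603515625.
h·[f(m₁) + f(m₂) + f(m₃) + f(m₄)] = 0.75·(406.705078125) = 305.028809.

305.028809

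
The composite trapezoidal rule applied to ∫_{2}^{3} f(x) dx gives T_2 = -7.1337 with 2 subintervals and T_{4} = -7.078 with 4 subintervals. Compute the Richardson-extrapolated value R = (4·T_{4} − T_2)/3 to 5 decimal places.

-7.05943

R = (4·T_{4} − T_2) / 3 = (4·(-7.078) − (-7.1337))/3 = (-21.1783)/3 = -7.05943.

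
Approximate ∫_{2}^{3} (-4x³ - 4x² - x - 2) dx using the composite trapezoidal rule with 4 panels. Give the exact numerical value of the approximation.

-95.1875

h = (3 − 2)/4 = 0.25.
Nodes x₀,…,x₄ = 2, 2.25, 2.5, 2.75, 3.
f(x) = -4x³ - 4x² - x - 2: f₀=-52, f₁=-70.0625, f₂=-92, f₃=-118.1875, f₄=-149.
(h/2)·[f₀ + 2f₁ + 2f₂ + 2f₃ + f₄] = 0.125·(-761.5) = -95.1875.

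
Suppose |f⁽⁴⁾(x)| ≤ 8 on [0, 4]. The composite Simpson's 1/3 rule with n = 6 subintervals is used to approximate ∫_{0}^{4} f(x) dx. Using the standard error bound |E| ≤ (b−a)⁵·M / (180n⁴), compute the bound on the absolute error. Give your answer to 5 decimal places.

0.03512

|E| ≤ (4)⁵·8 / (180·6⁴) = 8192/233280 = 0.03512.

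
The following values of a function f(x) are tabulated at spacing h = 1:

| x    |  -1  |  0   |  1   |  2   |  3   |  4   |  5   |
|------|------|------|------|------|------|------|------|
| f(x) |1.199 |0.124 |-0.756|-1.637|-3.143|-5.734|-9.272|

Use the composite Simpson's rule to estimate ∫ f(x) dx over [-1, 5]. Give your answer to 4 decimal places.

-14.9530

h = 1, n = 6.
(h/3)·[y₀ + 4y₁ + 2y₂ + 4y₃ + 2y₄ + 4y₅ + y₆] = 0.333333·(-44.859) = -14.9530.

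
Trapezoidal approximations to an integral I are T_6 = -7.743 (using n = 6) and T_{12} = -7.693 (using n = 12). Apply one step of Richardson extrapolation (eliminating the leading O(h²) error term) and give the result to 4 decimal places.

R = (4·T_{12} − T_6) / 3 = (4·(-7.693) − (-7.743))/3 = (-23.029)/3 = -7.6763.

-7.6763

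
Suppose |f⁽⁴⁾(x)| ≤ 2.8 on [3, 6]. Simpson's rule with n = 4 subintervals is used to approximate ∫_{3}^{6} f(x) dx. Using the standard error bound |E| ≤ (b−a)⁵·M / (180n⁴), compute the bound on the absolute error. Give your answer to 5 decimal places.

0.01477

|E| ≤ (3)⁵·2.8 / (180·4⁴) = 680.4/46080 = 0.01477.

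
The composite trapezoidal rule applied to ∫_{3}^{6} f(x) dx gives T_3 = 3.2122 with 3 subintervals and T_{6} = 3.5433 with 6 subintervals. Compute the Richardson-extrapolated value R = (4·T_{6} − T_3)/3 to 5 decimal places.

R = (4·T_{6} − T_3) / 3 = (4·3.5433 − 3.2122)/3 = (10.9610)/3 = 3.65367.

3.65367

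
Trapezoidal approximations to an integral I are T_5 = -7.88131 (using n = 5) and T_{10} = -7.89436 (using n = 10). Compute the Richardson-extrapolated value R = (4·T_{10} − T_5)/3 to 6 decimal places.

-7.898710

R = (4·T_{10} − T_5) / 3 = (4·(-7.89436) − (-7.88131))/3 = (-23.69613)/3 = -7.898710.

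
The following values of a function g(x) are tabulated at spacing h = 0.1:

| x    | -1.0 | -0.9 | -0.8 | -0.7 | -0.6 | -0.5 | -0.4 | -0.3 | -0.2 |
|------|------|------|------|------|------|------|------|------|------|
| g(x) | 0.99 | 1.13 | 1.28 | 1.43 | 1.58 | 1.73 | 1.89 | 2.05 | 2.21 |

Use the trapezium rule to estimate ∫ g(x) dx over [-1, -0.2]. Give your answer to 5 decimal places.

h = 0.1, n = 8.
(h/2)·[y₀ + 2y₁ + 2y₂ + 2y₃ + 2y₄ + 2y₅ + 2y₆ + 2y₇ + y₈] = 0.05·(25.38) = 1.26900.

1.26900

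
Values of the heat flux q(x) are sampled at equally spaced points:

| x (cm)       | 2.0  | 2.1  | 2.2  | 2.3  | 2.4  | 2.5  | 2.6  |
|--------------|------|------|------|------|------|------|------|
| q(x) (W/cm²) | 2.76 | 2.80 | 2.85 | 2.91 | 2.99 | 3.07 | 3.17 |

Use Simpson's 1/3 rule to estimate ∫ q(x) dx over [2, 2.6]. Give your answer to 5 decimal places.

h = 0.1, n = 6.
(h/3)·[y₀ + 4y₁ + 2y₂ + 4y₃ + 2y₄ + 4y₅ + y₆] = 0.033333·(52.73) = 1.75767.

1.75767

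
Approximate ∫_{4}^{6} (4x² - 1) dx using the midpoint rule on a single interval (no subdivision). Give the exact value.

M = (b−a)·f(5) = 2·(99) = 198.

198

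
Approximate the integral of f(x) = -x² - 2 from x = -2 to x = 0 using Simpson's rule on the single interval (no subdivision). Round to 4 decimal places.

-6.6667

S = (b−a)/6 · [f(-2) + 4f(-1) + f(0)] = 0.333333·[(-6) + 4·(-3) + (-2)] = -6.6667.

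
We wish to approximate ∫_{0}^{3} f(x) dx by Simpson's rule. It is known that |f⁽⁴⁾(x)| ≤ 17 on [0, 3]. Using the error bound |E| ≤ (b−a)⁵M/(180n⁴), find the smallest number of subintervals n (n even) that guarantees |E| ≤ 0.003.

Need 4131/(180n⁴) ≤ 0.003.
n⁴ ≥ 4131/(180·0.003) = 7650 ⇒ n ≥ 9.3522, so the smallest even n is 10. (n must be even for Simpson's rule.)

10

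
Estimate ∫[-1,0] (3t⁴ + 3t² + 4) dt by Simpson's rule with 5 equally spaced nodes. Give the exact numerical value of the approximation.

h = (0 − (-1))/4 = 0.25.
Nodes t₀,…,t₄ = -1, -0.75, -0.5, -0.25, 0.
f(t) = 3t⁴ + 3t² + 4: f₀=10, f₁=6.63671875, f₂=4.9375, f₃=4.19921875, f₄=4.
(h/3)·[f₀ + 4f₁ + 2f₂ + 4f₃ + f₄] = 0.083333·(67.21875) = 5.6015625.

5.6015625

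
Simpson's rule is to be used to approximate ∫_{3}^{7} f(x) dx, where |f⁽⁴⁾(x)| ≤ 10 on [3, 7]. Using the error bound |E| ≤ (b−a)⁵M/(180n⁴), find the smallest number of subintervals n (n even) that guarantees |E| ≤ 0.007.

Need 10240/(180n⁴) ≤ 0.007.
n⁴ ≥ 10240/(180·0.007) = 8126.98 ⇒ n ≥ 9.4947, so the smallest even n is 10. (n must be even for Simpson's rule.)

10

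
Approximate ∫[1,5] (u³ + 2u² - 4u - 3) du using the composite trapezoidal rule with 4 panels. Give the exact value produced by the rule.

186

h = (5 − 1)/4 = 1.
Nodes u₀,…,u₄ = 1, 2, 3, 4, 5.
f(u) = u³ + 2u² - 4u - 3: f₀=-4, f₁=5, f₂=30, f₃=77, f₄=152.
(h/2)·[f₀ + 2f₁ + 2f₂ + 2f₃ + f₄] = 0.5·(372) = 186.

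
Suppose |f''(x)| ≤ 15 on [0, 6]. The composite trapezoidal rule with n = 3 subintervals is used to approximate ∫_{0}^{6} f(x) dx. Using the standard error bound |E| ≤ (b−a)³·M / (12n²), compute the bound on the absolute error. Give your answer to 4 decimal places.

|E| ≤ (6)³·15 / (12·3²) = 3240/108 = 30.0000.

30.0000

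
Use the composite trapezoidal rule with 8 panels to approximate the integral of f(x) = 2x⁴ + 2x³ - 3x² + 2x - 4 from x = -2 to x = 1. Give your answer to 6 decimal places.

-17.882080

h = (1 − (-2))/8 = 0.375.
Nodes x₀,…,x₈ = -2, -1.625, -1.25, -0.875, -0.5, -0.125, 0.25, 0.625, 1.
f(x) = 2x⁴ + 2x³ - 3x² + 2x - 4: f₀=-4, f₁=-9.80810546875, f₂=-10.2109375, f₃=-8.21435546875, f₄=-5.875, f₅=-4.30029296875, f₆=-3.6484375, f₇=-3.12841796875, f₈=-1.
(h/2)·[f₀ + 2f₁ + 2f₂ + 2f₃ + 2f₄ + 2f₅ + 2f₆ + 2f₇ + f₈] = 0.1875·(-95.37109375) = -17.882080.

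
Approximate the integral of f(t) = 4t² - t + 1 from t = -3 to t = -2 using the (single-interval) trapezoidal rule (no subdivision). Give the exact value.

T = (b−a)/2 · [f(-3) + f(-2)] = 0.5·[40 + 19] = 29.5.

29.5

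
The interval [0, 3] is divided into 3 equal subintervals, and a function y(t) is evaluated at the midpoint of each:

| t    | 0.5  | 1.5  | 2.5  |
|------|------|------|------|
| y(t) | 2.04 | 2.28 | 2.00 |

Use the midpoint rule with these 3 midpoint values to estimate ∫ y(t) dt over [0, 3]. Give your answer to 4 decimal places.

6.3200

h = 1, n = 3.
h·[y(m₁) + y(m₂) + y(m₃)] = 1·(6.32) = 6.3200.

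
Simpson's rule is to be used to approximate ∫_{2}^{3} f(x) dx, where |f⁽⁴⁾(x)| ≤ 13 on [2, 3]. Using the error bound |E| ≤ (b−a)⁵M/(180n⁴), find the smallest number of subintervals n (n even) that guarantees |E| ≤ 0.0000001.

30

Need 13/(180n⁴) ≤ 0.0000001.
n⁴ ≥ 13/(180·0.0000001) = 722222 ⇒ n ≥ 29.1520, so the smallest even n is 30. (n must be even for Simpson's rule.)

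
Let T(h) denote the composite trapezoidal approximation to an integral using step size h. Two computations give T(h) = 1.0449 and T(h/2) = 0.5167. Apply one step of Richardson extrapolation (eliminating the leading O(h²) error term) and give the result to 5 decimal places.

R = (4·T(h/2) − T(h)) / 3 = (4·0.5167 − 1.0449)/3 = (1.0219)/3 = 0.34063.

0.34063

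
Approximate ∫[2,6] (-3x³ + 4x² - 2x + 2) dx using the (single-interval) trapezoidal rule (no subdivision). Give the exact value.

T = (b−a)/2 · [f(2) + f(6)] = 2·[(-10) + (-514)] = -1048.

-1048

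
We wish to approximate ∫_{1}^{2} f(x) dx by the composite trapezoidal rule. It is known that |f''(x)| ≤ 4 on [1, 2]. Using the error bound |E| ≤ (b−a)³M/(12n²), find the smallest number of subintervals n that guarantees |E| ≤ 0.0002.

Need 4/(12n²) ≤ 0.0002.
n² ≥ 4/(12·0.0002) = 1666.67 ⇒ n ≥ 40.8248, so the smallest n is 41.

41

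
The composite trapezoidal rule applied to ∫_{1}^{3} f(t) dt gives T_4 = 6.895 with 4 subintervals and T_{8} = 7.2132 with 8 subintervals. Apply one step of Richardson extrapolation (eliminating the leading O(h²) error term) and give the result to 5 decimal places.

R = (4·T_{8} − T_4) / 3 = (4·7.2132 − 6.895)/3 = (21.9578)/3 = 7.31927.

7.31927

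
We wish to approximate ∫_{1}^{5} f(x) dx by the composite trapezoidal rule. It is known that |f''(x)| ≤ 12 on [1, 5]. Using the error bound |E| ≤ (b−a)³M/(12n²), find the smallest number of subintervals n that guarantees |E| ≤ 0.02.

Need 768/(12n²) ≤ 0.02.
n² ≥ 768/(12·0.02) = 3200 ⇒ n ≥ 56.5685, so the smallest n is 57.

57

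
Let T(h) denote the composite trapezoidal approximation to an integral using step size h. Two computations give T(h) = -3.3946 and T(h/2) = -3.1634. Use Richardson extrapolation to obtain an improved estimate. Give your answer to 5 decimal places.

R = (4·T(h/2) − T(h)) / 3 = (4·(-3.1634) − (-3.3946))/3 = (-9.2590)/3 = -3.08633.

-3.08633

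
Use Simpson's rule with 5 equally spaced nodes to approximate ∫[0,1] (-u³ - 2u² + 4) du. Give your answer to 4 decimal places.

3.0833

h = (1 − 0)/4 = 0.25.
Nodes u₀,…,u₄ = 0, 0.25, 0.5, 0.75, 1.
f(u) = -u³ - 2u² + 4: f₀=4, f₁=3.859375, f₂=3.375, f₃=2.453125, f₄=1.
(h/3)·[f₀ + 4f₁ + 2f₂ + 4f₃ + f₄] = 0.083333·(37) = 3.0833.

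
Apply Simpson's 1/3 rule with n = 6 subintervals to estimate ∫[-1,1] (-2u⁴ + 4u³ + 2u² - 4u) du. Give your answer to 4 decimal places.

0.5267

h = (1 − (-1))/6 = 0.333333.
Nodes u₀,…,u₆ = -1, -0.666667, -0.333333, 0, 0.333333, 0.666667, 1.
f(u) = -2u⁴ + 4u³ + 2u² - 4u: f₀=0, f₁=1.975309, f₂=1.382716, f₃=0, f₄=-0.987654, f₅=-0.987654, f₆=0.
(h/3)·[f₀ + 4f₁ + 2f₂ + 4f₃ + 2f₄ + 4f₅ + f₆] = 0.111111·(4.740741) = 0.5267.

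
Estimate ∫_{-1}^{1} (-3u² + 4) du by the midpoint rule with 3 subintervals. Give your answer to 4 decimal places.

h = (1 − (-1))/3 = 0.666667.
Midpoints m₁,…,m₃ = -0.666667, 0, 0.666667.
f(m₁)=2.666667, f(m₂)=4, f(m₃)=2.666667.
h·[f(m₁) + f(m₂) + f(m₃)] = 0.666667·(9.333333) = 6.2222.

6.2222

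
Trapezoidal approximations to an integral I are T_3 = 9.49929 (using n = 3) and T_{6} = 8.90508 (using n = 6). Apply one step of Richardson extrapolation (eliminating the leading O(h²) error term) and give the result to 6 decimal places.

8.707010

R = (4·T_{6} − T_3) / 3 = (4·8.90508 − 9.49929)/3 = (26.12103)/3 = 8.707010.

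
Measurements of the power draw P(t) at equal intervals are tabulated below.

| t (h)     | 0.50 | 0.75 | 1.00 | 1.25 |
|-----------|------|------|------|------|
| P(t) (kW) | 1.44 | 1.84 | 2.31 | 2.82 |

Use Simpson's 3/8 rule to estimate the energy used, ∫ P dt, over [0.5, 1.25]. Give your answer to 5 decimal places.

h = 0.25, n = 3.
(3h/8)·[y₀ + 3y₁ + 3y₂ + y₃] = 0.09375·(16.71) = 1.56656.

1.56656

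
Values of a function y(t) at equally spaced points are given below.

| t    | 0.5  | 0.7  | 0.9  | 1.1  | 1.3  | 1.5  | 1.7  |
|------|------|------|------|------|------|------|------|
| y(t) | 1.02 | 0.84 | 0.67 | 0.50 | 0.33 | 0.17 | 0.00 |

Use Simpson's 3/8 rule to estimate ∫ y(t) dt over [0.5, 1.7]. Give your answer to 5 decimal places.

h = 0.2, n = 6.
(3h/8)·[y₀ + 3y₁ + 3y₂ + 2y₃ + 3y₄ + 3y₅ + y₆] = 0.075·(8.05) = 0.60375.

0.60375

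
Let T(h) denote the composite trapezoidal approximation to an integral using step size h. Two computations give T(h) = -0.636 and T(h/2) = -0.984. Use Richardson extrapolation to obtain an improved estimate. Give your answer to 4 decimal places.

-1.1000

R = (4·T(h/2) − T(h)) / 3 = (4·(-0.984) − (-0.636))/3 = (-3.300)/3 = -1.1000.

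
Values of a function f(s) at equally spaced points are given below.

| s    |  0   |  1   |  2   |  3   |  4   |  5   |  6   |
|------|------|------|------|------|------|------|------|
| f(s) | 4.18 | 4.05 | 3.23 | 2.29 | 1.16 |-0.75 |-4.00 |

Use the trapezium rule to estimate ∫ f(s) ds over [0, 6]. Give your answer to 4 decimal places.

h = 1, n = 6.
(h/2)·[y₀ + 2y₁ + 2y₂ + 2y₃ + 2y₄ + 2y₅ + y₆] = 0.5·(20.14) = 10.0700.

10.0700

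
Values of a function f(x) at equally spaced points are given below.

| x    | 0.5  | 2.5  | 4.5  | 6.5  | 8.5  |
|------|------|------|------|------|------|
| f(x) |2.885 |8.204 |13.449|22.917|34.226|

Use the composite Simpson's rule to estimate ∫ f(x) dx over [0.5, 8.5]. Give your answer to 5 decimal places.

125.66200

h = 2, n = 4.
(h/3)·[y₀ + 4y₁ + 2y₂ + 4y₃ + y₄] = 0.666667·(188.493) = 125.66200.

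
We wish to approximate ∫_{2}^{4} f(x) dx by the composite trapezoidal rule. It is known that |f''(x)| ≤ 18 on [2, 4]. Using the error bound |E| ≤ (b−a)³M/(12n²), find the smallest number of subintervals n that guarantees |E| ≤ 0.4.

Need 144/(12n²) ≤ 0.4.
n² ≥ 144/(12·0.4) = 30 ⇒ n ≥ 5.4772, so the smallest n is 6.

6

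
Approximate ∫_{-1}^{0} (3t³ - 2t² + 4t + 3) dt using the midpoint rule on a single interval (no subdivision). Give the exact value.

0.125

M = (b−a)·f(-0.5) = 1·(0.125) = 0.125.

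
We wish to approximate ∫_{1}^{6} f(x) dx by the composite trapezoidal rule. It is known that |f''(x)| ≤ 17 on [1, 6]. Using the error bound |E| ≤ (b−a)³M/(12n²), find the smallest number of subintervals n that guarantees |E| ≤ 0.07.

Need 2125/(12n²) ≤ 0.07.
n² ≥ 2125/(12·0.07) = 2529.76 ⇒ n ≥ 50.2967, so the smallest n is 51.

51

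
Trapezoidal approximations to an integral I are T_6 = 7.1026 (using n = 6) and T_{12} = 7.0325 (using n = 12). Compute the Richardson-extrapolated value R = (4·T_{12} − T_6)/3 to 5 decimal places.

R = (4·T_{12} − T_6) / 3 = (4·7.0325 − 7.1026)/3 = (21.0274)/3 = 7.00913.

7.00913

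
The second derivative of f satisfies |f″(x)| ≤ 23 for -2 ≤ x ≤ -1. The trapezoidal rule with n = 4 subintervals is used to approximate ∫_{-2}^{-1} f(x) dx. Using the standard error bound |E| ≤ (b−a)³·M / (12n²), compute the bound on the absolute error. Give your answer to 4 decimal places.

0.1198

|E| ≤ (1)³·23 / (12·4²) = 23/192 = 0.1198.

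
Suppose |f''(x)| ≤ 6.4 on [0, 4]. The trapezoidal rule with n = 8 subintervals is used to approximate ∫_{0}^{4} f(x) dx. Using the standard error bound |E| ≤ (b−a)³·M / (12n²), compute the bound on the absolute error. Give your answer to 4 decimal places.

|E| ≤ (4)³·6.4 / (12·8²) = 409.6/768 = 0.5333.

0.5333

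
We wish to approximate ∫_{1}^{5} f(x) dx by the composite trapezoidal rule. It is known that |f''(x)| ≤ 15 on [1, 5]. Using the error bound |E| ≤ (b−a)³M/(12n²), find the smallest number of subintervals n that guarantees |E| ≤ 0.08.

32

Need 960/(12n²) ≤ 0.08.
n² ≥ 960/(12·0.08) = 1000 ⇒ n ≥ 31.6228, so the smallest n is 32.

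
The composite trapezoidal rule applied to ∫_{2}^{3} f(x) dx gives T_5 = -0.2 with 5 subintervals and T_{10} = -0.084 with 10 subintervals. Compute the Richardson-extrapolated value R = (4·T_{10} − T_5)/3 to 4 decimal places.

-0.0453

R = (4·T_{10} − T_5) / 3 = (4·(-0.084) − (-0.2))/3 = (-0.136)/3 = -0.0453.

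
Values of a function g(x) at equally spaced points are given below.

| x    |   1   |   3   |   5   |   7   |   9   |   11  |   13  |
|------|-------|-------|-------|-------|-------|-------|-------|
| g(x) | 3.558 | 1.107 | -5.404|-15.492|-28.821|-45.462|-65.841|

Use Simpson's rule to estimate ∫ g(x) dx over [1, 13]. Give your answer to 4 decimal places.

h = 2, n = 6.
(h/3)·[y₀ + 4y₁ + 2y₂ + 4y₃ + 2y₄ + 4y₅ + y₆] = 0.666667·(-370.121) = -246.7473.

-246.7473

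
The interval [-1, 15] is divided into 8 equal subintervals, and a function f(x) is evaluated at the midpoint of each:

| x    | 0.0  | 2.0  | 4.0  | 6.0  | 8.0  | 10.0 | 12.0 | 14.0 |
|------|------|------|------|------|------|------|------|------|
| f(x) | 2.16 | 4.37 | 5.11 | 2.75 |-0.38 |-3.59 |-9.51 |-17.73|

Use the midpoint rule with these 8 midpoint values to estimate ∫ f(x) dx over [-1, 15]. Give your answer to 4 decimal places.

h = 2, n = 8.
h·[y(m₁) + y(m₂) + y(m₃) + y(m₄) + y(m₅) + y(m₆) + y(m₇) + y(m₈)] = 2·(-16.82) = -33.6400.

-33.6400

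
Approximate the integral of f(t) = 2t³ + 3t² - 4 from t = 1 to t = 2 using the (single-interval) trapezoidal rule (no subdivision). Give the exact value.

12.5

T = (b−a)/2 · [f(1) + f(2)] = 0.5·[1 + 24] = 12.5.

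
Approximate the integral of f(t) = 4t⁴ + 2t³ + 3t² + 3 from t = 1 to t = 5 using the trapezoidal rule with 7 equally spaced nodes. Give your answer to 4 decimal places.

3026.7984

h = (5 − 1)/6 = 0.666667.
Nodes t₀,…,t₆ = 1, 1.666667, 2.333333, 3, 3.666667, 4.333333, 5.
f(t) = 4t⁴ + 2t³ + 3t² + 3: f₀=12, f₁=51.456790, f₂=163.308642, f₃=408, f₄=864.938272, f₅=1632.493827, f₆=2828.
(h/2)·[f₀ + 2f₁ + 2f₂ + 2f₃ + 2f₄ + 2f₅ + f₆] = 0.333333·(9080.395062) = 3026.7984.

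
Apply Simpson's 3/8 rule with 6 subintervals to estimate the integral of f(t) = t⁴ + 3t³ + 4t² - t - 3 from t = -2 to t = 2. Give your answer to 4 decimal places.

h = (2 − (-2))/6 = 0.666667.
Nodes t₀,…,t₆ = -2, -1.333333, -0.666667, 0, 0.666667, 1.333333, 2.
f(t) = t⁴ + 3t³ + 4t² - t - 3: f₀=7, f₁=1.493827, f₂=-1.246914, f₃=-3, f₄=-0.802469, f₅=13.049383, f₆=51.
(3h/8)·[f₀ + 3f₁ + 3f₂ + 2f₃ + 3f₄ + 3f₅ + f₆] = 0.25·(89.481481) = 22.3704.

22.3704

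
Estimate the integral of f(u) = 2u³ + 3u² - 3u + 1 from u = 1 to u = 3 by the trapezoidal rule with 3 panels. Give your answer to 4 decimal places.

58.2222

h = (3 − 1)/3 = 0.666667.
Nodes u₀,…,u₃ = 1, 1.666667, 2.333333, 3.
f(u) = 2u³ + 3u² - 3u + 1: f₀=3, f₁=13.592593, f₂=35.740741, f₃=73.
(h/2)·[f₀ + 2f₁ + 2f₂ + f₃] = 0.333333·(174.666667) = 58.2222.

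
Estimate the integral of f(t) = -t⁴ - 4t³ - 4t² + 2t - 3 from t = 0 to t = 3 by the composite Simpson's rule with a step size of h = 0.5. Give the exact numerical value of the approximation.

h = (3 − 0)/6 = 0.5.
Nodes t₀,…,t₆ = 0, 0.5, 1, 1.5, 2, 2.5, 3.
f(t) = -t⁴ - 4t³ - 4t² + 2t - 3: f₀=-3, f₁=-3.5625, f₂=-10, f₃=-27.5625, f₄=-63, f₅=-124.5625, f₆=-222.
(h/3)·[f₀ + 4f₁ + 2f₂ + 4f₃ + 2f₄ + 4f₅ + f₆] = 0.166667·(-993.75) = -165.625.

-165.625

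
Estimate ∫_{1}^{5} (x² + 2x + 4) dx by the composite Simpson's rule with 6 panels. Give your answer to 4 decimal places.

h = (5 − 1)/6 = 0.666667.
Nodes x₀,…,x₆ = 1, 1.666667, 2.333333, 3, 3.666667, 4.333333, 5.
f(x) = x² + 2x + 4: f₀=7, f₁=10.111111, f₂=14.111111, f₃=19, f₄=24.777778, f₅=31.444444, f₆=39.
(h/3)·[f₀ + 4f₁ + 2f₂ + 4f₃ + 2f₄ + 4f₅ + f₆] = 0.222222·(366) = 81.3333.

81.3333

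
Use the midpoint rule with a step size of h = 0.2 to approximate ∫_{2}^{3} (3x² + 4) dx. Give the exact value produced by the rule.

h = (3 − 2)/5 = 0.2.
Midpoints m₁,…,m₅ = 2.1, 2.3, 2.5, 2.7, 2.9.
f(m₁)=17.23, f(m₂)=19.87, f(m₃)=22.75, f(m₄)=25.87, f(m₅)=29.23.
h·[f(m₁) + f(m₂) + f(m₃) + f(m₄) + f(m₅)] = 0.2·(114.95) = 22.99.

22.99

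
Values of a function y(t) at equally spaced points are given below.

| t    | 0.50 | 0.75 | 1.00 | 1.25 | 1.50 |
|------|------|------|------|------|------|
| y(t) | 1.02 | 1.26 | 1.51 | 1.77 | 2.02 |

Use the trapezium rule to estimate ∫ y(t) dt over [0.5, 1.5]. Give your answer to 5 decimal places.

1.51500

h = 0.25, n = 4.
(h/2)·[y₀ + 2y₁ + 2y₂ + 2y₃ + y₄] = 0.125·(12.12) = 1.51500.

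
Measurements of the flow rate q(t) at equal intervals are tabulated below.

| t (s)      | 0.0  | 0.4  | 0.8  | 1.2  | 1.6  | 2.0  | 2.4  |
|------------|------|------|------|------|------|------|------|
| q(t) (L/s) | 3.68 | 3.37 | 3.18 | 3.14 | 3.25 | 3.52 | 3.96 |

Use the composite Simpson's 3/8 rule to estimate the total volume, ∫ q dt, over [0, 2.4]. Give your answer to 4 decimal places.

8.0820

h = 0.4, n = 6.
(3h/8)·[y₀ + 3y₁ + 3y₂ + 2y₃ + 3y₄ + 3y₅ + y₆] = 0.15·(53.88) = 8.0820.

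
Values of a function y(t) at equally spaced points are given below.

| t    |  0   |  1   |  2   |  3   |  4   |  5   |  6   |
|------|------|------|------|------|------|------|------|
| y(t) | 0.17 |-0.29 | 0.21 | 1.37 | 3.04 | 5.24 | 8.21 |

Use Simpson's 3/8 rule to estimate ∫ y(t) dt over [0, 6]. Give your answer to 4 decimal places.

13.3950

h = 1, n = 6.
(3h/8)·[y₀ + 3y₁ + 3y₂ + 2y₃ + 3y₄ + 3y₅ + y₆] = 0.375·(35.72) = 13.3950.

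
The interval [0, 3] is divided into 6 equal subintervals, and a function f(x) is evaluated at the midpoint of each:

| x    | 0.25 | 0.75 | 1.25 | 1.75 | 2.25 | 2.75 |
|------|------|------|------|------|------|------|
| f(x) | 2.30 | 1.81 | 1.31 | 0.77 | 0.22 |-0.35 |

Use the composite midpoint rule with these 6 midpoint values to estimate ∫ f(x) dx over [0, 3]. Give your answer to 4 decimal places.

h = 0.5, n = 6.
h·[y(m₁) + y(m₂) + y(m₃) + y(m₄) + y(m₅) + y(m₆)] = 0.5·(6.06) = 3.0300.

3.0300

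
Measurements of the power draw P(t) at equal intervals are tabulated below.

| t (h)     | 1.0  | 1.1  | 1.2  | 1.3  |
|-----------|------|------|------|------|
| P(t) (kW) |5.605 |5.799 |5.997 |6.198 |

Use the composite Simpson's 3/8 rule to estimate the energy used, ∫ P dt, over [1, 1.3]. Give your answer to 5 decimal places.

h = 0.1, n = 3.
(3h/8)·[y₀ + 3y₁ + 3y₂ + y₃] = 0.0375·(47.191) = 1.76966.

1.76966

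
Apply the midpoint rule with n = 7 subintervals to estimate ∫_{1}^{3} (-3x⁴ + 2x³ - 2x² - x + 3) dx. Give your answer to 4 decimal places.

h = (3 − 1)/7 = 0.285714.
Midpoints m₁,…,m₇ = 1.142857, 1.428571, 1.714286, 2, 2.285714, 2.571429, 2.857143.
f(m₁)=-2.887547, f(m₂)=-9.174094, f(m₃)=-20.425239, f(m₄)=-39, f(m₅)=-67.737193, f(m₆)=-109.955435, f(m₇)=-169.453145.
h·[f(m₁) + f(m₂) + f(m₃) + f(m₄) + f(m₅) + f(m₆) + f(m₇)] = 0.285714·(-418.632653) = -119.6093.

-119.6093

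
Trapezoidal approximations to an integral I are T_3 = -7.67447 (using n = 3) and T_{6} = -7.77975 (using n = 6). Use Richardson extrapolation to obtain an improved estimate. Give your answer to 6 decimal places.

R = (4·T_{6} − T_3) / 3 = (4·(-7.77975) − (-7.67447))/3 = (-23.44453)/3 = -7.814843.

-7.814843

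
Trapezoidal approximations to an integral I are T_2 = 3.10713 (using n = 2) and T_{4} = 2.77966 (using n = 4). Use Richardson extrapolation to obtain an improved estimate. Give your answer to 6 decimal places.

2.670503

R = (4·T_{4} − T_2) / 3 = (4·2.77966 − 3.10713)/3 = (8.01151)/3 = 2.670503.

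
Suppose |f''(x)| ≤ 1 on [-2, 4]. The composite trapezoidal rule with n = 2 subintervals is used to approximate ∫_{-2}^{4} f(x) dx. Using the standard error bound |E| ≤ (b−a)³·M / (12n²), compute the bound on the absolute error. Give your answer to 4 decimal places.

4.5000

|E| ≤ (6)³·1 / (12·2²) = 216/48 = 4.5000.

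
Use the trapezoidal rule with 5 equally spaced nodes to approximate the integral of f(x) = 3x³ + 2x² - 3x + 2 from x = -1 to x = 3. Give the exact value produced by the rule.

82

h = (3 − (-1))/4 = 1.
Nodes x₀,…,x₄ = -1, 0, 1, 2, 3.
f(x) = 3x³ + 2x² - 3x + 2: f₀=4, f₁=2, f₂=4, f₃=28, f₄=92.
(h/2)·[f₀ + 2f₁ + 2f₂ + 2f₃ + f₄] = 0.5·(164) = 82.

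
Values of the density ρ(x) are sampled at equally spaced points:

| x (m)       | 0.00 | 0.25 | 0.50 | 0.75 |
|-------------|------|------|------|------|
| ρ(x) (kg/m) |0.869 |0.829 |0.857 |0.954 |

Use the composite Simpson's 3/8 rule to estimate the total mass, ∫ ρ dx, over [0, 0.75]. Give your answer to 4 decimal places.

0.6451

h = 0.25, n = 3.
(3h/8)·[y₀ + 3y₁ + 3y₂ + y₃] = 0.09375·(6.881) = 0.6451.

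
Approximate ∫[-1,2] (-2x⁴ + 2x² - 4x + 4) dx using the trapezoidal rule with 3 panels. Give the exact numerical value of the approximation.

h = (2 − (-1))/3 = 1.
Nodes x₀,…,x₃ = -1, 0, 1, 2.
f(x) = -2x⁴ + 2x² - 4x + 4: f₀=8, f₁=4, f₂=0, f₃=-28.
(h/2)·[f₀ + 2f₁ + 2f₂ + f₃] = 0.5·(-12) = -6.

-6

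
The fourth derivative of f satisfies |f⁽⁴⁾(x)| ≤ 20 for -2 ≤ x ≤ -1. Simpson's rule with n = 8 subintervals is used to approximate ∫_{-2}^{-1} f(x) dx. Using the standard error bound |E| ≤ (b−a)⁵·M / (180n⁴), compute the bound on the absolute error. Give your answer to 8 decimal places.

|E| ≤ (1)⁵·20 / (180·8⁴) = 20/737280 = 0.00002713.

0.00002713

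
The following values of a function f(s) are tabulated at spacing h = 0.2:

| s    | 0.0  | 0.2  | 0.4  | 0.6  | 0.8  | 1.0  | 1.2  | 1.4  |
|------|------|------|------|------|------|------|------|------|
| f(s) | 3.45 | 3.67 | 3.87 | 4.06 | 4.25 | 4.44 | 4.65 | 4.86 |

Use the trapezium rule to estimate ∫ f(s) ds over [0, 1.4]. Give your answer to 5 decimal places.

5.81900

h = 0.2, n = 7.
(h/2)·[y₀ + 2y₁ + 2y₂ + 2y₃ + 2y₄ + 2y₅ + 2y₆ + y₇] = 0.1·(58.19) = 5.81900.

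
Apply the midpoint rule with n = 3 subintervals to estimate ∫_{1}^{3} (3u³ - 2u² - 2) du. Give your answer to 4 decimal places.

37.4815

h = (3 − 1)/3 = 0.666667.
Midpoints m₁,…,m₃ = 1.333333, 2, 2.666667.
f(m₁)=1.555556, f(m₂)=14, f(m₃)=40.666667.
h·[f(m₁) + f(m₂) + f(m₃)] = 0.666667·(56.222222) = 37.4815.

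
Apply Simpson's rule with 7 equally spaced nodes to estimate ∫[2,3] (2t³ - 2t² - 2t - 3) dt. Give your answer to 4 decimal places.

11.8333

h = (3 − 2)/6 = 0.166667.
Nodes t₀,…,t₆ = 2, 2.166667, 2.333333, 2.5, 2.666667, 2.833333, 3.
f(t) = 2t³ - 2t² - 2t - 3: f₀=1, f₁=3.620370, f₂=6.851852, f₃=10.75, f₄=15.370370, f₅=20.768519, f₆=27.
(h/3)·[f₀ + 4f₁ + 2f₂ + 4f₃ + 2f₄ + 4f₅ + f₆] = 0.055556·(213) = 11.8333.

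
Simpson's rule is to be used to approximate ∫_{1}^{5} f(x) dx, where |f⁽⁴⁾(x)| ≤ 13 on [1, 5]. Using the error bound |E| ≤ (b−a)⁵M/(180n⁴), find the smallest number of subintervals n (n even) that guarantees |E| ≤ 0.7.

4

Need 13312/(180n⁴) ≤ 0.7.
n⁴ ≥ 13312/(180·0.7) = 105.651 ⇒ n ≥ 3.2060, so the smallest even n is 4. (n must be even for Simpson's rule.)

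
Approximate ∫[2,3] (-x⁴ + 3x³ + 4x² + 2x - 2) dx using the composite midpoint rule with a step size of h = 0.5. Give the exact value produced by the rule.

35.12109375

h = (3 − 2)/2 = 0.5.
Midpoints m₁,…,m₂ = 2.25, 2.75.
f(m₁)=31.29296875, f(m₂)=38.94921875.
h·[f(m₁) + f(m₂)] = 0.5·(70.2421875) = 35.12109375.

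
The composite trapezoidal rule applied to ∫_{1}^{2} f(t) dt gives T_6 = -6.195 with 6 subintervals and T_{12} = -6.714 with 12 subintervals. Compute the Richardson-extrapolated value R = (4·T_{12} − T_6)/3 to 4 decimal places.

R = (4·T_{12} − T_6) / 3 = (4·(-6.714) − (-6.195))/3 = (-20.661)/3 = -6.8870.

-6.8870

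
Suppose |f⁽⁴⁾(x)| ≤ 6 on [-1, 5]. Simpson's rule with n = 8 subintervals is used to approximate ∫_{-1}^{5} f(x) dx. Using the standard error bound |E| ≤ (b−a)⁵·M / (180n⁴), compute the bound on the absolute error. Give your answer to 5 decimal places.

|E| ≤ (6)⁵·6 / (180·8⁴) = 46656/737280 = 0.06328.

0.06328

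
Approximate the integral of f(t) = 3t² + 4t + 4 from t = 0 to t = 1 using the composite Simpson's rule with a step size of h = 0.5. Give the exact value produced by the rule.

7

h = (1 − 0)/2 = 0.5.
Nodes t₀,…,t₂ = 0, 0.5, 1.
f(t) = 3t² + 4t + 4: f₀=4, f₁=6.75, f₂=11.
(h/3)·[f₀ + 4f₁ + f₂] = 0.166667·(42) = 7.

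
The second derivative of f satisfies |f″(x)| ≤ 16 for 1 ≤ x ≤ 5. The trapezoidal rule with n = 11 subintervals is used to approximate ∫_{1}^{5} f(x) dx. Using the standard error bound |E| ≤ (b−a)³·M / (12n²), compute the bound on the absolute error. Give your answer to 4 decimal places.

0.7052

|E| ≤ (4)³·16 / (12·11²) = 1024/1452 = 0.7052.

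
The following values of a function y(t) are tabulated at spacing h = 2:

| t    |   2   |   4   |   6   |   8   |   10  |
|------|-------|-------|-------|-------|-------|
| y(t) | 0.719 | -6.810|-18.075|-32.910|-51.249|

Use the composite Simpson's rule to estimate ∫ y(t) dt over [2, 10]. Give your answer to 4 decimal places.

h = 2, n = 4.
(h/3)·[y₀ + 4y₁ + 2y₂ + 4y₃ + y₄] = 0.666667·(-245.560) = -163.7067.

-163.7067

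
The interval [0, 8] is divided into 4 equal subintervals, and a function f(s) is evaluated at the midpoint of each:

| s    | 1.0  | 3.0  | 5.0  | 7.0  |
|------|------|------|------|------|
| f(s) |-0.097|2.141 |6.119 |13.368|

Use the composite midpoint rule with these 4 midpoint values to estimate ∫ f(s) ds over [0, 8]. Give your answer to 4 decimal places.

h = 2, n = 4.
h·[y(m₁) + y(m₂) + y(m₃) + y(m₄)] = 2·(21.531) = 43.0620.

43.0620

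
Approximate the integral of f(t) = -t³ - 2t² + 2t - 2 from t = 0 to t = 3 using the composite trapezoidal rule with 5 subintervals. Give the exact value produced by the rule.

-36.42

h = (3 − 0)/5 = 0.6.
Nodes t₀,…,t₅ = 0, 0.6, 1.2, 1.8, 2.4, 3.
f(t) = -t³ - 2t² + 2t - 2: f₀=-2, f₁=-1.736, f₂=-4.208, f₃=-10.712, f₄=-22.544, f₅=-41.
(h/2)·[f₀ + 2f₁ + 2f₂ + 2f₃ + 2f₄ + f₅] = 0.3·(-121.4) = -36.42.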